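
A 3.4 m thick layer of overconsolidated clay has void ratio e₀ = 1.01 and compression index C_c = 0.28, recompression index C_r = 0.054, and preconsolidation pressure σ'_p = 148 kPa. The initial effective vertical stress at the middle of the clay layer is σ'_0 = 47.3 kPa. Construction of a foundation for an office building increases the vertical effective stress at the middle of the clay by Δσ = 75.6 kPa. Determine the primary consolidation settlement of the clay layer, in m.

Final effective stress: σ'_f = 47.3 + 75.6 = 122.9 kPa.
σ'_f = 122.9 ≤ σ'_p = 148 kPa, so the clay remains overconsolidated and only the recompression index applies:
S_c = C_r·H/(1+e₀)·log₁₀(σ'_f/σ'_0) = 0.054×3.4/2.01×log₁₀(122.9/47.3)
    = 0.091341 × 0.41469 = 0.03788 m

S_c ≈ 0.0379 m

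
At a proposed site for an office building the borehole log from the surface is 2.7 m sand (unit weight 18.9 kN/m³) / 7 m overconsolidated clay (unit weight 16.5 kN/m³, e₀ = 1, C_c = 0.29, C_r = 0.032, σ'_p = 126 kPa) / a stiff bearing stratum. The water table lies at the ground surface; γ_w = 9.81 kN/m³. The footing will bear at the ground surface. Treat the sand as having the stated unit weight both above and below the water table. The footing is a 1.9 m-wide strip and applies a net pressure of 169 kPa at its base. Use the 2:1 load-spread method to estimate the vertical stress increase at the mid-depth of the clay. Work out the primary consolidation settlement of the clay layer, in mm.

Mid-depth of clay below the ground surface: z = 2.7 + 7/2 = 6.2 m.
Total vertical stress at mid-clay: σ_v = 18.9×2.7 + 16.5×3.5 = 108.78 kPa.
Pore pressure: u = 9.81×(6.2 − 0) = 60.822 kPa.
Initial effective stress: σ'_0 = σ_v − u = 108.78 − 60.822 = 47.958 kPa.
Stress increase at mid-clay by the 2:1 spreading method:
Δσ = qB/(B+z) = 169×1.9/(1.9+6.2) = 39.642 kPa
Final effective stress: σ'_f = 47.958 + 39.642 = 87.6 kPa.
σ'_f = 87.6 ≤ σ'_p = 126 kPa, so the clay remains overconsolidated and only the recompression index applies:
S_c = C_r·H/(1+e₀)·log₁₀(σ'_f/σ'_0) = 0.032×7/2×log₁₀(87.6/47.958)
    = 0.112 × 0.26164 = 0.0293 m

S_c ≈ 29.3 mm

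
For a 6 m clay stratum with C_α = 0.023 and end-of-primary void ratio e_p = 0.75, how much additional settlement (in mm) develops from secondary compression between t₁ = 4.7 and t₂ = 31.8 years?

S_s ≈ 65.5 mm

Secondary compression: S_s = C_α·H/(1+e_p)·log₁₀(t₂/t₁)
S_s = 0.023×6/(1+0.75)×log₁₀(31.8/4.7)
    = 0.07886 × 0.8303 = 0.06548 m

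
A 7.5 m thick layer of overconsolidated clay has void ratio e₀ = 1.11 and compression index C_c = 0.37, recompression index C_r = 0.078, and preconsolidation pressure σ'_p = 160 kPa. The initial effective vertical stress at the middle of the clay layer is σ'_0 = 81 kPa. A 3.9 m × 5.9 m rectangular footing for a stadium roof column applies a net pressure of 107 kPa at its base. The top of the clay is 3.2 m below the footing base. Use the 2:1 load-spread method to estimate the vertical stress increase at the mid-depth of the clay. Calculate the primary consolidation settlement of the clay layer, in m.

Mid-depth of clay below the footing base: z = 3.2 + 7.5/2 = 6.95 m.
Stress increase at mid-clay by the 2:1 spreading method:
Δσ = qBL/((B+z)(L+z)) = 107×3.9×5.9/((3.9+6.95)(5.9+6.95)) = 17.659 kPa
Final effective stress: σ'_f = 81 + 17.659 = 98.659 kPa.
σ'_f = 98.659 ≤ σ'_p = 160 kPa, so the clay remains overconsolidated and only the recompression index applies:
S_c = C_r·H/(1+e₀)·log₁₀(σ'_f/σ'_0) = 0.078×7.5/2.11×log₁₀(98.659/81)
    = 0.27725 × 0.085652 = 0.02375 m

S_c ≈ 0.0237 m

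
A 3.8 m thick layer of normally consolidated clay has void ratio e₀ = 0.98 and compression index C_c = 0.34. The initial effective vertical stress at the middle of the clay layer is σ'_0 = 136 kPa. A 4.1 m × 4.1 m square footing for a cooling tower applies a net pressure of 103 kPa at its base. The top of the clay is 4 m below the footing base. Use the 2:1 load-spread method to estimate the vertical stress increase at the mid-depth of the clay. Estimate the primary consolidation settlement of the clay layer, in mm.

S_c ≈ 34 mm

Mid-depth of clay below the footing base: z = 4 + 3.8/2 = 5.9 m.
Stress increase at mid-clay by the 2:1 spreading method:
Δσ = qBL/((B+z)(L+z)) = 103×4.1×4.1/((4.1+5.9)(4.1+5.9)) = 17.314 kPa
Final effective stress: σ'_f = σ'_0 + Δσ = 136 + 17.314 = 153.31 kPa.
Normally consolidated clay, so the full stress increment lies on the virgin compression line:
S_c = C_c·H/(1+e₀)·log₁₀(σ'_f/σ'_0) = 0.34×3.8/(1+0.98)×log₁₀(153.31/136)
    = 0.65253 × 0.052032 = 0.03395 m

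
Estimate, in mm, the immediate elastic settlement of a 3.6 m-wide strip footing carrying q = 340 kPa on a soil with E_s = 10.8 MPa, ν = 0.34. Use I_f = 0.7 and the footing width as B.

Immediate (elastic) settlement: S_e = q·B·(1−ν²)/E_s · I_f.
E_s = 10.8 MPa = 10800 kPa.
S_e = 340 × 3.6 × (1 − 0.34²) / 10800 × 0.7
    = 340 × 3.6 × 0.8844 / 10800 × 0.7
    = 0.07016 m = 70.16 mm

S_e ≈ 70.2 mm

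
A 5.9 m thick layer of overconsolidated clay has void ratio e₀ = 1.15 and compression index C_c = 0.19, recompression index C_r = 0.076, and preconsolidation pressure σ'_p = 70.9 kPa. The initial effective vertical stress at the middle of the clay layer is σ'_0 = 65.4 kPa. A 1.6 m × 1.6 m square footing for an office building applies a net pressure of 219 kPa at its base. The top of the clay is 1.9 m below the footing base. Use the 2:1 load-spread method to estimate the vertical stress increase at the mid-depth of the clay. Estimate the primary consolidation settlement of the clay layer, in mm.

S_c ≈ 31.5 mm

Mid-depth of clay below the footing base: z = 1.9 + 5.9/2 = 4.85 m.
Stress increase at mid-clay by the 2:1 spreading method:
Δσ = qBL/((B+z)(L+z)) = 219×1.6×1.6/((1.6+4.85)(1.6+4.85)) = 13.476 kPa
Final effective stress: σ'_f = 65.4 + 13.476 = 78.876 kPa.
σ'_f = 78.876 > σ'_p = 70.9 kPa, so the stress path crosses the preconsolidation pressure — recompression up to σ'_p, then virgin compression beyond:
S_c = H/(1+e₀)·[C_r·log₁₀(σ'_p/σ'_0) + C_c·log₁₀(σ'_f/σ'_p)]
    = 5.9/2.15 × [0.076×log₁₀(70.9/65.4) + 0.19×log₁₀(78.876/70.9)]
    = 2.7442 × [0.0026652 + 0.0087967] = 0.03145 m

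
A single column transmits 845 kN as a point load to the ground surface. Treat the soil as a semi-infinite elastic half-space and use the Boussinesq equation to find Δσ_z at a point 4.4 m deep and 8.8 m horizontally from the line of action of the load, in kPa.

Δσ_z ≈ 0.373 kPa

Boussinesq vertical stress below a point load on an elastic half-space:
Δσ_z = 3P/(2πz²) · [1 + (r/z)²]^(−5/2)
r/z = 8.8/4.4 = 2; [1+(r/z)²]^(−5/2) = 0.017889.
Δσ_z = 3×845/(2π×4.4²) × 0.017889 = 20.84 × 0.017889 = 0.3728 kPa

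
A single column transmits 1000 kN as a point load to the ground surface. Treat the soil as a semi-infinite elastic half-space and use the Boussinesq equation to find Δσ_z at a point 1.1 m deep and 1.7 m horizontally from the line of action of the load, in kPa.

Δσ_z ≈ 18.7 kPa

Boussinesq vertical stress below a point load on an elastic half-space:
Δσ_z = 3P/(2πz²) · [1 + (r/z)²]^(−5/2)
r/z = 1.7/1.1 = 1.5455; [1+(r/z)²]^(−5/2) = 0.047316.
Δσ_z = 3×1000/(2π×1.1²) × 0.047316 = 394.6 × 0.047316 = 18.67 kPa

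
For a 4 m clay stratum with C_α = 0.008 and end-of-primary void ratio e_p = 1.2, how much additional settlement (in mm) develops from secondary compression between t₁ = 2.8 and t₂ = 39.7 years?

Secondary compression: S_s = C_α·H/(1+e_p)·log₁₀(t₂/t₁)
S_s = 0.008×4/(1+1.2)×log₁₀(39.7/2.8)
    = 0.01455 × 1.152 = 0.01675 m

S_s ≈ 16.8 mm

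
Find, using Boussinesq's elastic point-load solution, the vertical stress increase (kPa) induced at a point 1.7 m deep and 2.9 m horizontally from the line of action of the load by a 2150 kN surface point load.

Δσ_z ≈ 11.7 kPa

Boussinesq vertical stress below a point load on an elastic half-space:
Δσ_z = 3P/(2πz²) · [1 + (r/z)²]^(−5/2)
r/z = 2.9/1.7 = 1.7059; [1+(r/z)²]^(−5/2) = 0.033079.
Δσ_z = 3×2150/(2π×1.7²) × 0.033079 = 355.21 × 0.033079 = 11.75 kPa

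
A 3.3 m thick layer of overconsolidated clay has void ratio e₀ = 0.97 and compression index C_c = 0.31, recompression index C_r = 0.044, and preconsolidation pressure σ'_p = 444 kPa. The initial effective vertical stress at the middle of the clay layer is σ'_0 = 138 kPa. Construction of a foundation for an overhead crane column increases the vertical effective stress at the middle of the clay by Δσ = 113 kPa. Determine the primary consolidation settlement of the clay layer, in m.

Final effective stress: σ'_f = 138 + 113 = 251 kPa.
σ'_f = 251 ≤ σ'_p = 444 kPa, so the clay remains overconsolidated and only the recompression index applies:
S_c = C_r·H/(1+e₀)·log₁₀(σ'_f/σ'_0) = 0.044×3.3/1.97×log₁₀(251/138)
    = 0.073704 × 0.25979 = 0.01915 m

S_c ≈ 0.0191 m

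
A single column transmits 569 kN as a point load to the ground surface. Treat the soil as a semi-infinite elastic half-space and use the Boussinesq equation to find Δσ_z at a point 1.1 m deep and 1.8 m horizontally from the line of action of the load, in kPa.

Boussinesq vertical stress below a point load on an elastic half-space:
Δσ_z = 3P/(2πz²) · [1 + (r/z)²]^(−5/2)
r/z = 1.8/1.1 = 1.6364; [1+(r/z)²]^(−5/2) = 0.038553.
Δσ_z = 3×569/(2π×1.1²) × 0.038553 = 224.53 × 0.038553 = 8.656 kPa

Δσ_z ≈ 8.66 kPa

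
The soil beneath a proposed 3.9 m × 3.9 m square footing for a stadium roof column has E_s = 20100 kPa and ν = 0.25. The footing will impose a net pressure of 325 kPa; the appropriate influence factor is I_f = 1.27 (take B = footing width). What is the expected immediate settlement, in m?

S_e ≈ 0.0751 m

Immediate (elastic) settlement: S_e = q·B·(1−ν²)/E_s · I_f.
S_e = 325 × 3.9 × (1 − 0.25²) / 20100 × 1.27
    = 325 × 3.9 × 0.9375 / 20100 × 1.27
    = 0.07508 m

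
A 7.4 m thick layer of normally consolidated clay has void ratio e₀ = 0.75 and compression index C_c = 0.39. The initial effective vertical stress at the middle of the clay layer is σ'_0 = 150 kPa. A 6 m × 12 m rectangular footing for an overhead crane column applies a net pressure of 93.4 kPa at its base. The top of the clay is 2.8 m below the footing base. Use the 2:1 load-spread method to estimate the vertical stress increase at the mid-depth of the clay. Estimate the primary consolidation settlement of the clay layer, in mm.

Mid-depth of clay below the footing base: z = 2.8 + 7.4/2 = 6.5 m.
Stress increase at mid-clay by the 2:1 spreading method:
Δσ = qBL/((B+z)(L+z)) = 93.4×6×12/((6+6.5)(12+6.5)) = 29.08 kPa
Final effective stress: σ'_f = σ'_0 + Δσ = 150 + 29.08 = 179.08 kPa.
Normally consolidated clay, so the full stress increment lies on the virgin compression line:
S_c = C_c·H/(1+e₀)·log₁₀(σ'_f/σ'_0) = 0.39×7.4/(1+0.75)×log₁₀(179.08/150)
    = 1.6491 × 0.076956 = 0.1269 m

S_c ≈ 127 mm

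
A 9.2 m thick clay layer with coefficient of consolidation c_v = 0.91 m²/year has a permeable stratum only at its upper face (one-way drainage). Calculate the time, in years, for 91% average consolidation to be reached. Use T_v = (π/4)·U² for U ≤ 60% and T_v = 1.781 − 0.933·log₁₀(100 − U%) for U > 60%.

Drainage path length: H_d = H = 9.2 m (single drainage).
U > 60%: T_v = 1.781 − 0.933·log₁₀(100 − 91) = 0.89069.
t = T_v·H_d²/c_v = 0.89069×9.2²/0.91 = 82.84 years.

t ≈ 82.8 years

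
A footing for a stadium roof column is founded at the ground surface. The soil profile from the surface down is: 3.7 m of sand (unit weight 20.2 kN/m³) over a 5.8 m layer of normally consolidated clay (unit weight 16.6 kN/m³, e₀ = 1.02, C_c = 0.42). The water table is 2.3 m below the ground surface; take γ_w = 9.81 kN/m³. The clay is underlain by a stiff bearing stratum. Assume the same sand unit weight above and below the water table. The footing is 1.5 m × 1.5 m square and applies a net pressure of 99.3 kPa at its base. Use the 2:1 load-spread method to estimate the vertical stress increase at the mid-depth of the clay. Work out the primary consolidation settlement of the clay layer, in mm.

Mid-depth of clay below the ground surface: z = 3.7 + 5.8/2 = 6.6 m.
Total vertical stress at mid-clay: σ_v = 20.2×3.7 + 16.6×2.9 = 122.88 kPa.
Pore pressure: u = 9.81×(6.6 − 2.3) = 42.183 kPa.
Initial effective stress: σ'_0 = σ_v − u = 122.88 − 42.183 = 80.697 kPa.
Stress increase at mid-clay by the 2:1 spreading method:
Δσ = qBL/((B+z)(L+z)) = 99.3×1.5×1.5/((1.5+6.6)(1.5+6.6)) = 3.4053 kPa
Final effective stress: σ'_f = σ'_0 + Δσ = 80.697 + 3.4053 = 84.102 kPa.
Normally consolidated clay, so the full stress increment lies on the virgin compression line:
S_c = C_c·H/(1+e₀)·log₁₀(σ'_f/σ'_0) = 0.42×5.8/(1+1.02)×log₁₀(84.102/80.697)
    = 1.2059 × 0.017949 = 0.02164 m

S_c ≈ 21.6 mm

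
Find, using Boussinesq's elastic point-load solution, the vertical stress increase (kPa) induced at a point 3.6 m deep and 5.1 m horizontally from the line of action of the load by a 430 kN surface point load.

Δσ_z ≈ 1.01 kPa

Boussinesq vertical stress below a point load on an elastic half-space:
Δσ_z = 3P/(2πz²) · [1 + (r/z)²]^(−5/2)
r/z = 5.1/3.6 = 1.4167; [1+(r/z)²]^(−5/2) = 0.06378.
Δσ_z = 3×430/(2π×3.6²) × 0.06378 = 15.842 × 0.06378 = 1.01 kPa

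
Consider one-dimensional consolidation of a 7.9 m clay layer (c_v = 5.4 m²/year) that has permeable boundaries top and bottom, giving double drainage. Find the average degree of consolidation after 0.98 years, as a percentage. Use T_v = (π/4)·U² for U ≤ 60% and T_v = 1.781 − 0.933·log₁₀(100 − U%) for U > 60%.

U ≈ 64.9 %

Drainage path length: H_d = H/2 = 3.95 m (double drainage).
T_v = c_v·t/H_d² = 5.4×0.98/3.95² = 0.33918.
T_v = 0.33918 corresponds to the U > 60% branch:
U = 1 − 10^((1.781 − T_v)/0.933)/100 = 0.649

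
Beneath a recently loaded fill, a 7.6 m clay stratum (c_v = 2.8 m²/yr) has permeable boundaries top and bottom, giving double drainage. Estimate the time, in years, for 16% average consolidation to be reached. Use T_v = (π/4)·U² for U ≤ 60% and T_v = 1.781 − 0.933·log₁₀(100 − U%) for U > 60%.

t ≈ 0.104 years

Drainage path length: H_d = H/2 = 3.8 m (double drainage).
U ≤ 60%: T_v = (π/4)·U² = (π/4)×0.16² = 0.020106.
t = T_v·H_d²/c_v = 0.020106×3.8²/2.8 = 0.1037 years.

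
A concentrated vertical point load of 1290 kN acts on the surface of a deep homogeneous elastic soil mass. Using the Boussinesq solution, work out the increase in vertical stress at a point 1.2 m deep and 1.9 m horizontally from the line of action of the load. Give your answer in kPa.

Boussinesq vertical stress below a point load on an elastic half-space:
Δσ_z = 3P/(2πz²) · [1 + (r/z)²]^(−5/2)
r/z = 1.9/1.2 = 1.5833; [1+(r/z)²]^(−5/2) = 0.043419.
Δσ_z = 3×1290/(2π×1.2²) × 0.043419 = 427.73 × 0.043419 = 18.57 kPa

Δσ_z ≈ 18.6 kPa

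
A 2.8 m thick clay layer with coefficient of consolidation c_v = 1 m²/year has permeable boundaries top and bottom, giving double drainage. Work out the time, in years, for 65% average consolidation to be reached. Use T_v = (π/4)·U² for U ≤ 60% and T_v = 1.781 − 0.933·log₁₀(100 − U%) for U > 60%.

t ≈ 0.667 years

Drainage path length: H_d = H/2 = 1.4 m (double drainage).
U > 60%: T_v = 1.781 − 0.933·log₁₀(100 − 65) = 0.34038.
t = T_v·H_d²/c_v = 0.34038×1.4²/1 = 0.6671 years.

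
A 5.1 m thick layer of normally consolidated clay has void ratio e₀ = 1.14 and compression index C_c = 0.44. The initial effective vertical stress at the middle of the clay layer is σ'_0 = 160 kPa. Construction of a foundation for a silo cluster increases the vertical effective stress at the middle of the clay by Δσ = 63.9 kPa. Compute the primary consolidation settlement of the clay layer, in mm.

S_c ≈ 153 mm

Final effective stress: σ'_f = σ'_0 + Δσ = 160 + 63.9 = 223.9 kPa.
Normally consolidated clay, so the full stress increment lies on the virgin compression line:
S_c = C_c·H/(1+e₀)·log₁₀(σ'_f/σ'_0) = 0.44×5.1/(1+1.14)×log₁₀(223.9/160)
    = 1.0486 × 0.14593 = 0.153 m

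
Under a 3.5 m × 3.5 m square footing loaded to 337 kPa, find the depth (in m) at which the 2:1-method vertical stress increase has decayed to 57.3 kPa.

2:1 spreading — at depth z the loaded area has grown by z in each plan dimension:
qB²/(B+z)² = Δσ_z ⇒ z = B(√(q/Δσ_z) − 1) = 3.5×(√(337/57.3) − 1) = 4.988 m

z ≈ 4.99 m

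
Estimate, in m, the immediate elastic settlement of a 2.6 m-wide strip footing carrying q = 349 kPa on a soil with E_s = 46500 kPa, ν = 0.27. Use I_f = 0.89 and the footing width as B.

Immediate (elastic) settlement: S_e = q·B·(1−ν²)/E_s · I_f.
S_e = 349 × 2.6 × (1 − 0.27²) / 46500 × 0.89
    = 349 × 2.6 × 0.9271 / 46500 × 0.89
    = 0.0161 m

S_e ≈ 0.0161 m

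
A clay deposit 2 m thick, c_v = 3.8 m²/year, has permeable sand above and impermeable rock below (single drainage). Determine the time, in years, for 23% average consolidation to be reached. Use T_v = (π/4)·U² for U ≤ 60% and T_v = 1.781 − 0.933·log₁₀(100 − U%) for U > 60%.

t ≈ 0.0437 years

Drainage path length: H_d = H = 2 m (single drainage).
U ≤ 60%: T_v = (π/4)·U² = (π/4)×0.23² = 0.041548.
t = T_v·H_d²/c_v = 0.041548×2²/3.8 = 0.04373 years.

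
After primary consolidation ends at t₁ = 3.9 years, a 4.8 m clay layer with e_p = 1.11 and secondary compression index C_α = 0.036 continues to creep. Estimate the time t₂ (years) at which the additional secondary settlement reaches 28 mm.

S_s = C_α·H/(1+e_p)·log₁₀(t₂/t₁) ⇒ log₁₀(t₂/t₁) = S_s·(1+e_p)/(C_α·H).
log₁₀(t₂/t₁) = 0.028 × (1+1.11) / (0.036×4.8) = 0.3419
t₂ = t₁ × 10^0.3419 = 3.9 × 2.197 = 8.57 years

t₂ ≈ 8.57 years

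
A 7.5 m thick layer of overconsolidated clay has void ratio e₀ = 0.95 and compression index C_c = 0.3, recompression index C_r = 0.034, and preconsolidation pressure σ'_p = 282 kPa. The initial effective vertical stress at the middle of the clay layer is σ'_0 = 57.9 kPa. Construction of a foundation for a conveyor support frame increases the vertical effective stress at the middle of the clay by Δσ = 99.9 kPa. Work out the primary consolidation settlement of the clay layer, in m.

S_c ≈ 0.0569 m

Final effective stress: σ'_f = 57.9 + 99.9 = 157.8 kPa.
σ'_f = 157.8 ≤ σ'_p = 282 kPa, so the clay remains overconsolidated and only the recompression index applies:
S_c = C_r·H/(1+e₀)·log₁₀(σ'_f/σ'_0) = 0.034×7.5/1.95×log₁₀(157.8/57.9)
    = 0.13077 × 0.43543 = 0.05694 m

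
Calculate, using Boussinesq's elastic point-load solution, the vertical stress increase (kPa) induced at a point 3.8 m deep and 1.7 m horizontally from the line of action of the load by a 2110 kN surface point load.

Δσ_z ≈ 44.2 kPa

Boussinesq vertical stress below a point load on an elastic half-space:
Δσ_z = 3P/(2πz²) · [1 + (r/z)²]^(−5/2)
r/z = 1.7/3.8 = 0.44737; [1+(r/z)²]^(−5/2) = 0.63376.
Δσ_z = 3×2110/(2π×3.8²) × 0.63376 = 69.768 × 0.63376 = 44.22 kPa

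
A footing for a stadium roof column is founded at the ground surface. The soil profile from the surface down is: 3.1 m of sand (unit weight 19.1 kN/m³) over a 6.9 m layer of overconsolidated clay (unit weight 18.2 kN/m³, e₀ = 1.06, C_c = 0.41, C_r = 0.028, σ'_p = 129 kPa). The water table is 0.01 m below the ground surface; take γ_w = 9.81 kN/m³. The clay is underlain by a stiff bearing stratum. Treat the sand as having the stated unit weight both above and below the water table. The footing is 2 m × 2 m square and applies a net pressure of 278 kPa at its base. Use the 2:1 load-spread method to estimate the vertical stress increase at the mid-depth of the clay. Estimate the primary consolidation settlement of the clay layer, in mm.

Mid-depth of clay below the ground surface: z = 3.1 + 6.9/2 = 6.55 m.
Total vertical stress at mid-clay: σ_v = 19.1×3.1 + 18.2×3.45 = 122 kPa.
Pore pressure: u = 9.81×(6.55 − 0.01) = 64.157 kPa.
Initial effective stress: σ'_0 = σ_v − u = 122 − 64.157 = 57.843 kPa.
Stress increase at mid-clay by the 2:1 spreading method:
Δσ = qBL/((B+z)(L+z)) = 278×2×2/((2+6.55)(2+6.55)) = 15.212 kPa
Final effective stress: σ'_f = 57.843 + 15.212 = 73.055 kPa.
σ'_f = 73.055 ≤ σ'_p = 129 kPa, so the clay remains overconsolidated and only the recompression index applies:
S_c = C_r·H/(1+e₀)·log₁₀(σ'_f/σ'_0) = 0.028×6.9/2.06×log₁₀(73.055/57.843)
    = 0.093786 × 0.1014 = 0.00951 m

S_c ≈ 9.51 mm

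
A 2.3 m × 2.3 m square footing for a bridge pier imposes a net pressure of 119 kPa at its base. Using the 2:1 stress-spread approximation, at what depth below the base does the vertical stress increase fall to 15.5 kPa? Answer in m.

2:1 spreading — at depth z the loaded area has grown by z in each plan dimension:
qB²/(B+z)² = Δσ_z ⇒ z = B(√(q/Δσ_z) − 1) = 2.3×(√(119/15.5) − 1) = 4.073 m

z ≈ 4.07 m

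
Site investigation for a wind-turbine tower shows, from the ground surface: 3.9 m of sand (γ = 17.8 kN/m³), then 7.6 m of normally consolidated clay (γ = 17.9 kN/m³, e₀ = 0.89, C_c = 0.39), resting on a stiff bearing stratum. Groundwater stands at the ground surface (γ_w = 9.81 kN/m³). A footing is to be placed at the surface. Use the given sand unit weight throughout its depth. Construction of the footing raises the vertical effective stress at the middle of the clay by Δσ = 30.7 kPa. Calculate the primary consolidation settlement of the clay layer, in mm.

Mid-depth of clay below the ground surface: z = 3.9 + 7.6/2 = 7.7 m.
Total vertical stress at mid-clay: σ_v = 17.8×3.9 + 17.9×3.8 = 137.44 kPa.
Pore pressure: u = 9.81×(7.7 − 0) = 75.537 kPa.
Initial effective stress: σ'_0 = σ_v − u = 137.44 − 75.537 = 61.903 kPa.
Final effective stress: σ'_f = σ'_0 + Δσ = 61.903 + 30.7 = 92.603 kPa.
Normally consolidated clay, so the full stress increment lies on the virgin compression line:
S_c = C_c·H/(1+e₀)·log₁₀(σ'_f/σ'_0) = 0.39×7.6/(1+0.89)×log₁₀(92.603/61.903)
    = 1.5683 × 0.17491 = 0.2743 m

S_c ≈ 274 mm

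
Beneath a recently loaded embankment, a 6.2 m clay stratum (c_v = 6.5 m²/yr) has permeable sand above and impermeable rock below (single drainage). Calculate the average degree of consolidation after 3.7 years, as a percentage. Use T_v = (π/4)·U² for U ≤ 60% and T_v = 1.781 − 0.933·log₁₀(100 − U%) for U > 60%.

Drainage path length: H_d = H = 6.2 m (single drainage).
T_v = c_v·t/H_d² = 6.5×3.7/6.2² = 0.62565.
T_v = 0.62565 corresponds to the U > 60% branch:
U = 1 − 10^((1.781 − T_v)/0.933)/100 = 0.8269

U ≈ 82.7 %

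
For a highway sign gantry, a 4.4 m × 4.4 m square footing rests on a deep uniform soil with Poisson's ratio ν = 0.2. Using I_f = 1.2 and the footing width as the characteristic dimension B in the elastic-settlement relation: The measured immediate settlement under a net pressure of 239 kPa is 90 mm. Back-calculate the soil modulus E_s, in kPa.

E_s ≈ 13500 kPa

S_e = q·B·(1−ν²)/E_s · I_f  ⇒  E_s = q·B·(1−ν²)·I_f / S_e.
E_s = 239 × 4.4 × 0.96 × 1.2 / 0.09 = 13460 kPa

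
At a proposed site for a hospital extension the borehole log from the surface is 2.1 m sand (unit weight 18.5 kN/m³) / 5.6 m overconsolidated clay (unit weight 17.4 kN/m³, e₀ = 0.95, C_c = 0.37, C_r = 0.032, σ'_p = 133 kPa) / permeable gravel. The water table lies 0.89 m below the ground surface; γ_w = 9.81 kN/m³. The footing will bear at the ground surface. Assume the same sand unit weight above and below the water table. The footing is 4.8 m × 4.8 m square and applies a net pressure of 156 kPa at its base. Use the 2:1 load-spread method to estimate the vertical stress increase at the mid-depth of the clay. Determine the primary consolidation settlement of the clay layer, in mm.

Mid-depth of clay below the ground surface: z = 2.1 + 5.6/2 = 4.9 m.
Total vertical stress at mid-clay: σ_v = 18.5×2.1 + 17.4×2.8 = 87.57 kPa.
Pore pressure: u = 9.81×(4.9 − 0.89) = 39.338 kPa.
Initial effective stress: σ'_0 = σ_v − u = 87.57 − 39.338 = 48.232 kPa.
Stress increase at mid-clay by the 2:1 spreading method:
Δσ = qBL/((B+z)(L+z)) = 156×4.8×4.8/((4.8+4.9)(4.8+4.9)) = 38.2 kPa
Final effective stress: σ'_f = 48.232 + 38.2 = 86.432 kPa.
σ'_f = 86.432 ≤ σ'_p = 133 kPa, so the clay remains overconsolidated and only the recompression index applies:
S_c = C_r·H/(1+e₀)·log₁₀(σ'_f/σ'_0) = 0.032×5.6/1.95×log₁₀(86.432/48.232)
    = 0.091898 × 0.25334 = 0.02328 m

S_c ≈ 23.3 mm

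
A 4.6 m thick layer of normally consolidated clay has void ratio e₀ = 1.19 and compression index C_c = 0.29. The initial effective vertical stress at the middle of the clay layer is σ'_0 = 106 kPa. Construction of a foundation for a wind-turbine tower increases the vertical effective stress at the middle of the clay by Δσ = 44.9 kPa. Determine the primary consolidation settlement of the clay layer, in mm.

S_c ≈ 93.4 mm

Final effective stress: σ'_f = σ'_0 + Δσ = 106 + 44.9 = 150.9 kPa.
Normally consolidated clay, so the full stress increment lies on the virgin compression line:
S_c = C_c·H/(1+e₀)·log₁₀(σ'_f/σ'_0) = 0.29×4.6/(1+1.19)×log₁₀(150.9/106)
    = 0.60913 × 0.15338 = 0.09343 m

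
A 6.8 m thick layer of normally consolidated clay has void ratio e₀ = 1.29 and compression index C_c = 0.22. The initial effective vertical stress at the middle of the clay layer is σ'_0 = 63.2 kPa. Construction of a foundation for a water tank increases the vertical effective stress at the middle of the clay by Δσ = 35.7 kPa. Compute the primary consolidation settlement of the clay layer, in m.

Final effective stress: σ'_f = σ'_0 + Δσ = 63.2 + 35.7 = 98.9 kPa.
Normally consolidated clay, so the full stress increment lies on the virgin compression line:
S_c = C_c·H/(1+e₀)·log₁₀(σ'_f/σ'_0) = 0.22×6.8/(1+1.29)×log₁₀(98.9/63.2)
    = 0.65328 × 0.19448 = 0.127 m

S_c ≈ 0.127 m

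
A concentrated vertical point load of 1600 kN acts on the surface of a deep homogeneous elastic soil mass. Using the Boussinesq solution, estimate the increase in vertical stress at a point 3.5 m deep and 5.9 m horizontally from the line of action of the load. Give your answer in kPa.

Δσ_z ≈ 2.16 kPa

Boussinesq vertical stress below a point load on an elastic half-space:
Δσ_z = 3P/(2πz²) · [1 + (r/z)²]^(−5/2)
r/z = 5.9/3.5 = 1.6857; [1+(r/z)²]^(−5/2) = 0.034571.
Δσ_z = 3×1600/(2π×3.5²) × 0.034571 = 62.363 × 0.034571 = 2.156 kPa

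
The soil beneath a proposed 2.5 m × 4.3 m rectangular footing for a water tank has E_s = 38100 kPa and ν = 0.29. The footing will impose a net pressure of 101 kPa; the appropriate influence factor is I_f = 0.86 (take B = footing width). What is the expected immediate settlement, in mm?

S_e ≈ 5.22 mm

Immediate (elastic) settlement: S_e = q·B·(1−ν²)/E_s · I_f.
S_e = 101 × 2.5 × (1 − 0.29²) / 38100 × 0.86
    = 101 × 2.5 × 0.9159 / 38100 × 0.86
    = 0.00522 m = 5.22 mm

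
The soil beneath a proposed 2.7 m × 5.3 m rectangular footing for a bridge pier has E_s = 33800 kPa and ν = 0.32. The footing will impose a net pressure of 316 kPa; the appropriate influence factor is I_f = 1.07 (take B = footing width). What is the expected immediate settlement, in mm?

Immediate (elastic) settlement: S_e = q·B·(1−ν²)/E_s · I_f.
S_e = 316 × 2.7 × (1 − 0.32²) / 33800 × 1.07
    = 316 × 2.7 × 0.8976 / 33800 × 1.07
    = 0.02424 m = 24.24 mm

S_e ≈ 24.2 mm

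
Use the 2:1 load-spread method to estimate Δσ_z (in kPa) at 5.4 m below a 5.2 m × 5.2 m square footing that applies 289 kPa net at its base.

By the 2:1 method the load spreads at 1 horizontal : 2 vertical, so at depth z the loaded area has grown by z in each plan dimension:
Δσ = qBL/((B+z)(L+z)) = 289×5.2×5.2/((5.2+5.4)(5.2+5.4)) = 69.549 kPa

Δσ_z ≈ 69.5 kPa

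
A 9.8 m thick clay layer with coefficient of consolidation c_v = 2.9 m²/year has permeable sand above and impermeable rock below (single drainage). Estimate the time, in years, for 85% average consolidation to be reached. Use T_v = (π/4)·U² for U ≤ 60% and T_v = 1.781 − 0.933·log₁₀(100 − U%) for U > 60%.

Drainage path length: H_d = H = 9.8 m (single drainage).
U > 60%: T_v = 1.781 − 0.933·log₁₀(100 − 85) = 0.68371.
t = T_v·H_d²/c_v = 0.68371×9.8²/2.9 = 22.64 years.

t ≈ 22.6 years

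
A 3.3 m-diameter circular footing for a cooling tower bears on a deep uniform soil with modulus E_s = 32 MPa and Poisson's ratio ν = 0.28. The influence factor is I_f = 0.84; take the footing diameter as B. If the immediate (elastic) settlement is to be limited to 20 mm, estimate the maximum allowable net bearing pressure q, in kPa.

E_s = 32 MPa = 32000 kPa.
S_e = q·B·(1−ν²)/E_s · I_f  ⇒  q = S_e·E_s / (B·(1−ν²)·I_f).
q = 0.02 × 32000 / (3.3 × 0.9216 × 0.84) = 250.5 kPa

q ≈ 251 kPa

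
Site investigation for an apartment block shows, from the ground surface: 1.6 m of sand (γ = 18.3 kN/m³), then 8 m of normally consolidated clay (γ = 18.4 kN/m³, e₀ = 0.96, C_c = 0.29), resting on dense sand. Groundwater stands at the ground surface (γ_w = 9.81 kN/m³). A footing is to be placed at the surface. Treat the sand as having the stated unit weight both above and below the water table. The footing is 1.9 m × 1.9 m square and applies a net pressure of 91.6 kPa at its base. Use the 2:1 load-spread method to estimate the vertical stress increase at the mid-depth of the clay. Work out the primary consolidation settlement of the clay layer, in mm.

S_c ≈ 59.5 mm

Mid-depth of clay below the ground surface: z = 1.6 + 8/2 = 5.6 m.
Total vertical stress at mid-clay: σ_v = 18.3×1.6 + 18.4×4 = 102.88 kPa.
Pore pressure: u = 9.81×(5.6 − 0) = 54.936 kPa.
Initial effective stress: σ'_0 = σ_v − u = 102.88 − 54.936 = 47.944 kPa.
Stress increase at mid-clay by the 2:1 spreading method:
Δσ = qBL/((B+z)(L+z)) = 91.6×1.9×1.9/((1.9+5.6)(1.9+5.6)) = 5.8787 kPa
Final effective stress: σ'_f = σ'_0 + Δσ = 47.944 + 5.8787 = 53.823 kPa.
Normally consolidated clay, so the full stress increment lies on the virgin compression line:
S_c = C_c·H/(1+e₀)·log₁₀(σ'_f/σ'_0) = 0.29×8/(1+0.96)×log₁₀(53.823/47.944)
    = 1.1837 × 0.050234 = 0.05946 m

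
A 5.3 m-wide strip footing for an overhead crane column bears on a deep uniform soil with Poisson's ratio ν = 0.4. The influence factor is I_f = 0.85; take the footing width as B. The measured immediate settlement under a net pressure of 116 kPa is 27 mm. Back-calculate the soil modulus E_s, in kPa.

E_s ≈ 16300 kPa

S_e = q·B·(1−ν²)/E_s · I_f  ⇒  E_s = q·B·(1−ν²)·I_f / S_e.
E_s = 116 × 5.3 × 0.84 × 0.85 / 0.027 = 16260 kPa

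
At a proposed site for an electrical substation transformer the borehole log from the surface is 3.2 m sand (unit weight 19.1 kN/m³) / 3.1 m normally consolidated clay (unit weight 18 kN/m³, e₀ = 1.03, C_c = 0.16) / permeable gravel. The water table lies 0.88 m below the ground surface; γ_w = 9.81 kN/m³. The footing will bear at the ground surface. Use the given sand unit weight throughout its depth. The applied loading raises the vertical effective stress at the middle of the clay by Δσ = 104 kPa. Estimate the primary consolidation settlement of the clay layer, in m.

S_c ≈ 0.118 m

Mid-depth of clay below the ground surface: z = 3.2 + 3.1/2 = 4.75 m.
Total vertical stress at mid-clay: σ_v = 19.1×3.2 + 18×1.55 = 89.02 kPa.
Pore pressure: u = 9.81×(4.75 − 0.88) = 37.965 kPa.
Initial effective stress: σ'_0 = σ_v − u = 89.02 − 37.965 = 51.055 kPa.
Final effective stress: σ'_f = σ'_0 + Δσ = 51.055 + 104 = 155.06 kPa.
Normally consolidated clay, so the full stress increment lies on the virgin compression line:
S_c = C_c·H/(1+e₀)·log₁₀(σ'_f/σ'_0) = 0.16×3.1/(1+1.03)×log₁₀(155.06/51.055)
    = 0.24433 × 0.48246 = 0.1179 m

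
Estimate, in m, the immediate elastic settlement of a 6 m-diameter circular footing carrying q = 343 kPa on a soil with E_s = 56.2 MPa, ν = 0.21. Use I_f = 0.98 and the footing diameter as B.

S_e ≈ 0.0343 m

Immediate (elastic) settlement: S_e = q·B·(1−ν²)/E_s · I_f.
E_s = 56.2 MPa = 56200 kPa.
S_e = 343 × 6 × (1 − 0.21²) / 56200 × 0.98
    = 343 × 6 × 0.9559 / 56200 × 0.98
    = 0.0343 m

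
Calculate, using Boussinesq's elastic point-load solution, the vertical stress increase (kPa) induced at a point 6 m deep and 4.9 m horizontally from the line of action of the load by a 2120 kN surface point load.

Δσ_z ≈ 7.84 kPa

Boussinesq vertical stress below a point load on an elastic half-space:
Δσ_z = 3P/(2πz²) · [1 + (r/z)²]^(−5/2)
r/z = 4.9/6 = 0.81667; [1+(r/z)²]^(−5/2) = 0.27874.
Δσ_z = 3×2120/(2π×6²) × 0.27874 = 28.117 × 0.27874 = 7.837 kPa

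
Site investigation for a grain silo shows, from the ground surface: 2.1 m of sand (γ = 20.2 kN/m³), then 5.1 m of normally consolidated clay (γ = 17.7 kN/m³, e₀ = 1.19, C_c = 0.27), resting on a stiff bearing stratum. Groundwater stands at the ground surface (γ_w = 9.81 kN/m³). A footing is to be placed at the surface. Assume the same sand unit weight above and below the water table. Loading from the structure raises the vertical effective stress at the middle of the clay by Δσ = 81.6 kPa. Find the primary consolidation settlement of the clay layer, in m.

S_c ≈ 0.295 m

Mid-depth of clay below the ground surface: z = 2.1 + 5.1/2 = 4.65 m.
Total vertical stress at mid-clay: σ_v = 20.2×2.1 + 17.7×2.55 = 87.555 kPa.
Pore pressure: u = 9.81×(4.65 − 0) = 45.617 kPa.
Initial effective stress: σ'_0 = σ_v − u = 87.555 − 45.617 = 41.938 kPa.
Final effective stress: σ'_f = σ'_0 + Δσ = 41.938 + 81.6 = 123.54 kPa.
Normally consolidated clay, so the full stress increment lies on the virgin compression line:
S_c = C_c·H/(1+e₀)·log₁₀(σ'_f/σ'_0) = 0.27×5.1/(1+1.19)×log₁₀(123.54/41.938)
    = 0.62877 × 0.4692 = 0.295 m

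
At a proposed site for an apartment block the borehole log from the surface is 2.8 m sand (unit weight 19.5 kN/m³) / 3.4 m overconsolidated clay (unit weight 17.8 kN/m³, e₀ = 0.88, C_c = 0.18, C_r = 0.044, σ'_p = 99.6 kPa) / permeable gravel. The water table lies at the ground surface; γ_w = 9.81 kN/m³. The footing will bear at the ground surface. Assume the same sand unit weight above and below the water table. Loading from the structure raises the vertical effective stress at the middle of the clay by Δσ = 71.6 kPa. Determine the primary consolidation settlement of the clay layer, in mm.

Mid-depth of clay below the ground surface: z = 2.8 + 3.4/2 = 4.5 m.
Total vertical stress at mid-clay: σ_v = 19.5×2.8 + 17.8×1.7 = 84.86 kPa.
Pore pressure: u = 9.81×(4.5 − 0) = 44.145 kPa.
Initial effective stress: σ'_0 = σ_v − u = 84.86 − 44.145 = 40.715 kPa.
Final effective stress: σ'_f = 40.715 + 71.6 = 112.31 kPa.
σ'_f = 112.31 > σ'_p = 99.6 kPa, so the stress path crosses the preconsolidation pressure — recompression up to σ'_p, then virgin compression beyond:
S_c = H/(1+e₀)·[C_r·log₁₀(σ'_p/σ'_0) + C_c·log₁₀(σ'_f/σ'_p)]
    = 3.4/1.88 × [0.044×log₁₀(99.6/40.715) + 0.18×log₁₀(112.31/99.6)]
    = 1.8085 × [0.017094 + 0.0093886] = 0.04789 m

S_c ≈ 47.9 mm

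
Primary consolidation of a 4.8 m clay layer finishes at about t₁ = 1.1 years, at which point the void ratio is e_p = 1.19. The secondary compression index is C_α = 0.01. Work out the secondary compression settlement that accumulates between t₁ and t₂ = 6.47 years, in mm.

Secondary compression: S_s = C_α·H/(1+e_p)·log₁₀(t₂/t₁)
S_s = 0.01×4.8/(1+1.19)×log₁₀(6.47/1.1)
    = 0.02192 × 0.7695 = 0.01687 m

S_s ≈ 16.9 mm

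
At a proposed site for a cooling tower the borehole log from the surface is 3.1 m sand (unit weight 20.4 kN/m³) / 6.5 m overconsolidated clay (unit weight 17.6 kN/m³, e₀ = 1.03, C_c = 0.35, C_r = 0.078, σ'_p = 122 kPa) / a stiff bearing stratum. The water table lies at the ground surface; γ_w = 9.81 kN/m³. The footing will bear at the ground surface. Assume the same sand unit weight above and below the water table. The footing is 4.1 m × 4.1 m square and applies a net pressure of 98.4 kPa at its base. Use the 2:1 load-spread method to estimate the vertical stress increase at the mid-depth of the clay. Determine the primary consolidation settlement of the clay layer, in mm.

S_c ≈ 25.1 mm

Mid-depth of clay below the ground surface: z = 3.1 + 6.5/2 = 6.35 m.
Total vertical stress at mid-clay: σ_v = 20.4×3.1 + 17.6×3.25 = 120.44 kPa.
Pore pressure: u = 9.81×(6.35 − 0) = 62.294 kPa.
Initial effective stress: σ'_0 = σ_v − u = 120.44 − 62.294 = 58.146 kPa.
Stress increase at mid-clay by the 2:1 spreading method:
Δσ = qBL/((B+z)(L+z)) = 98.4×4.1×4.1/((4.1+6.35)(4.1+6.35)) = 15.147 kPa
Final effective stress: σ'_f = 58.146 + 15.147 = 73.293 kPa.
σ'_f = 73.293 ≤ σ'_p = 122 kPa, so the clay remains overconsolidated and only the recompression index applies:
S_c = C_r·H/(1+e₀)·log₁₀(σ'_f/σ'_0) = 0.078×6.5/2.03×log₁₀(73.293/58.146)
    = 0.24976 × 0.10054 = 0.02511 m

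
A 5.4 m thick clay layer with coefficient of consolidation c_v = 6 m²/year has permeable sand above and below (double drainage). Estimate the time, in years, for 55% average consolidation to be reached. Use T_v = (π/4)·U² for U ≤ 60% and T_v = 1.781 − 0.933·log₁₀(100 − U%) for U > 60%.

t ≈ 0.289 years

Drainage path length: H_d = H/2 = 2.7 m (double drainage).
U ≤ 60%: T_v = (π/4)·U² = (π/4)×0.55² = 0.23758.
t = T_v·H_d²/c_v = 0.23758×2.7²/6 = 0.2887 years.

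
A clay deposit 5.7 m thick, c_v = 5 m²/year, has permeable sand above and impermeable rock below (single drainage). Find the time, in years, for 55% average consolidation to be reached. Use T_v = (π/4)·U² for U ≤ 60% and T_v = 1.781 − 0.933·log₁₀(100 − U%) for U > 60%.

t ≈ 1.54 years

Drainage path length: H_d = H = 5.7 m (single drainage).
U ≤ 60%: T_v = (π/4)·U² = (π/4)×0.55² = 0.23758.
t = T_v·H_d²/c_v = 0.23758×5.7²/5 = 1.544 years.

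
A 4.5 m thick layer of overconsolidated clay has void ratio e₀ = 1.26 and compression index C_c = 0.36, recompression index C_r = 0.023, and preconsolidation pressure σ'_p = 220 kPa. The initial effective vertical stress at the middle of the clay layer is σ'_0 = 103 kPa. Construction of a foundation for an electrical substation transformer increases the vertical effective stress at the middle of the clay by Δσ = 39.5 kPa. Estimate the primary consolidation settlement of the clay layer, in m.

Final effective stress: σ'_f = 103 + 39.5 = 142.5 kPa.
σ'_f = 142.5 ≤ σ'_p = 220 kPa, so the clay remains overconsolidated and only the recompression index applies:
S_c = C_r·H/(1+e₀)·log₁₀(σ'_f/σ'_0) = 0.023×4.5/2.26×log₁₀(142.5/103)
    = 0.045798 × 0.14098 = 0.006457 m

S_c ≈ 0.00646 m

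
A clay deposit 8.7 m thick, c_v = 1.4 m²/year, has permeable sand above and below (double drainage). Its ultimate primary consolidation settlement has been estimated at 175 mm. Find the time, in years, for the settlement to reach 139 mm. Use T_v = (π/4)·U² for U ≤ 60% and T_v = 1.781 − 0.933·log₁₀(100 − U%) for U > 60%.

t ≈ 7.51 years

Drainage path length: H_d = H/2 = 4.35 m (double drainage).
U = S(t)/S_ult = 139/175 = 0.7943.
U > 60%: T_v = 1.781 − 0.933·log₁₀(100 − 79.429) = 0.55572.
t = T_v·H_d²/c_v = 0.55572×4.35²/1.4 = 7.511 years.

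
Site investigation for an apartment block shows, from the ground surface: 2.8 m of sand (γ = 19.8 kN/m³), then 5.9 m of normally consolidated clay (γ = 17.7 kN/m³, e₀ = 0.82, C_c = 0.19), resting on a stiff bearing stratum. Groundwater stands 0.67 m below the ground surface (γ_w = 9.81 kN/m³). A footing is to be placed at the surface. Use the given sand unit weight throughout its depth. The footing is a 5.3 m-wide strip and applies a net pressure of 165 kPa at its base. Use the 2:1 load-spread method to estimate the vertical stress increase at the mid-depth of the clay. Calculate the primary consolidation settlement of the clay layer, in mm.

Mid-depth of clay below the ground surface: z = 2.8 + 5.9/2 = 5.75 m.
Total vertical stress at mid-clay: σ_v = 19.8×2.8 + 17.7×2.95 = 107.66 kPa.
Pore pressure: u = 9.81×(5.75 − 0.67) = 49.835 kPa.
Initial effective stress: σ'_0 = σ_v − u = 107.66 − 49.835 = 57.825 kPa.
Stress increase at mid-clay by the 2:1 spreading method:
Δσ = qB/(B+z) = 165×5.3/(5.3+5.75) = 79.14 kPa
Final effective stress: σ'_f = σ'_0 + Δσ = 57.825 + 79.14 = 136.97 kPa.
Normally consolidated clay, so the full stress increment lies on the virgin compression line:
S_c = C_c·H/(1+e₀)·log₁₀(σ'_f/σ'_0) = 0.19×5.9/(1+0.82)×log₁₀(136.97/57.825)
    = 0.61593 × 0.37451 = 0.2307 m

S_c ≈ 231 mm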